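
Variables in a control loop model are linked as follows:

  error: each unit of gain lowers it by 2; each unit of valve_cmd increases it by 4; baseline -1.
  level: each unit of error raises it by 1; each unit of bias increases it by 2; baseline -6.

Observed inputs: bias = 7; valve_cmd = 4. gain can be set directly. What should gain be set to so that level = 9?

gain = 7

Substituting into the error equation gives error = -2*gain + 15.
This gives level = -2*gain + 23.
Solve -2*gain + 23 = 9: gain = (9 - 23) / -2 = 7.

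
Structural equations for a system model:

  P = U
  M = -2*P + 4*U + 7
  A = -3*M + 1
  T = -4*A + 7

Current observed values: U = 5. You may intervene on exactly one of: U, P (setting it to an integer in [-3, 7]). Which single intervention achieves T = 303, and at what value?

set P = 1

Intervening on U: T = 24*U + 87. Reaching 303 requires U = 9, outside [-3, 7].
Intervening on P: with other inputs at their observed values, T = -24*P + 327. Solving for 303 gives P = 1, within [-3, 7].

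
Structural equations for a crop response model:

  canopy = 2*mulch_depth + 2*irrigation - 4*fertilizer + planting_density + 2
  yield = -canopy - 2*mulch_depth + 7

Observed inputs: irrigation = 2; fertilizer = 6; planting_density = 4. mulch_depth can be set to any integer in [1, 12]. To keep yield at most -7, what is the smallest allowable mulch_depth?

mulch_depth = 7

Substituting into the canopy equation gives canopy = 2*mulch_depth - 14.
yield becomes -4*mulch_depth + 21.
Require -4*mulch_depth + 21 ≤ -7, so mulch_depth ≥ 7.
The smallest integer in [1, 12] satisfying this is 7.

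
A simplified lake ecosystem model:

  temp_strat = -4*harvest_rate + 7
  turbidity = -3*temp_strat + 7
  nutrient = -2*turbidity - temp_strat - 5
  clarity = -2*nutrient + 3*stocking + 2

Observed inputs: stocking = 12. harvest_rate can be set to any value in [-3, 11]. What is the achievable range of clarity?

-114 to 446

Substituting into the turbidity equation gives turbidity = 12*harvest_rate - 14.
nutrient becomes -20*harvest_rate + 16.
This gives clarity = 40*harvest_rate + 6.
Linear in harvest_rate, so extremes are at the endpoints: harvest_rate = -3 gives clarity = -114; harvest_rate = 11 gives clarity = 446.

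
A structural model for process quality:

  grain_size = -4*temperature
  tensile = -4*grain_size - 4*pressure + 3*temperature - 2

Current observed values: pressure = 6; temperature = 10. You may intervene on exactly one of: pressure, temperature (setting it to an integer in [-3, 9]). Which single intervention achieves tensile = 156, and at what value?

Intervening on pressure: with other inputs at their observed values, tensile = -4*pressure + 188. Solving for 156 gives pressure = 8, within [-3, 9].
Intervening on temperature: tensile = 19*temperature - 26. Reaching 156 requires temperature = 182/19, not an integer.

set pressure = 8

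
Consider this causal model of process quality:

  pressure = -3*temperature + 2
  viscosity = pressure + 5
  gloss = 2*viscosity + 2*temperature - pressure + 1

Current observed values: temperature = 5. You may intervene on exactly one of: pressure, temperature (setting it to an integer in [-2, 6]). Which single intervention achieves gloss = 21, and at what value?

Intervening on pressure: with other inputs at their observed values, gloss = pressure + 21. Solving for 21 gives pressure = 0, within [-2, 6].
Intervening on temperature: gloss = -temperature + 13. Reaching 21 requires temperature = -8, outside [-2, 6].

set pressure = 0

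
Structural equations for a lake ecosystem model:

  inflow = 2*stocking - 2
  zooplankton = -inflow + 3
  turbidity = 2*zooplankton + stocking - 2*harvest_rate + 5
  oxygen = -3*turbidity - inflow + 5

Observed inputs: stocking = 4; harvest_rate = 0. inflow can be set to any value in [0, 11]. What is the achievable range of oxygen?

Intervening on inflow fixes its value directly, overriding its dependence on stocking.
Substituting into the turbidity equation gives turbidity = -2*inflow + 15.
So oxygen = 5*inflow - 40.
Linear in inflow, so extremes are at the endpoints: inflow = 0 gives oxygen = -40; inflow = 11 gives oxygen = 15.

-40 to 15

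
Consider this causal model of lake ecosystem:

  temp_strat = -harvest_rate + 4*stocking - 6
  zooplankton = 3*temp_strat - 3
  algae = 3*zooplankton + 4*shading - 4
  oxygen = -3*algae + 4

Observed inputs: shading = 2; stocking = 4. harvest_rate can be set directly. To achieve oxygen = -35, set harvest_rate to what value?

Substituting into the temp_strat equation gives temp_strat = -harvest_rate + 10.
Substituting into the zooplankton equation gives zooplankton = -3*harvest_rate + 27.
Substituting into the algae equation gives algae = -9*harvest_rate + 85.
Substituting into the oxygen equation gives oxygen = 27*harvest_rate - 251.
Solve 27*harvest_rate - 251 = -35: harvest_rate = (-35 + 251) / 27 = 8.

harvest_rate = 8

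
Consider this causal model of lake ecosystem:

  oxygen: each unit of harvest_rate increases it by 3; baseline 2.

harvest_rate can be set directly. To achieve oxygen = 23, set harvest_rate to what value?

harvest_rate = 7

Solve 3*harvest_rate + 2 = 23: harvest_rate = (23 - 2) / 3 = 7.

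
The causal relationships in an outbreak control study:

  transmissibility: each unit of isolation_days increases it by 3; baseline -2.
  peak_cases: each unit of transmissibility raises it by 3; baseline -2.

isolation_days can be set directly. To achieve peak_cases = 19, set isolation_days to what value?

Substituting into the peak_cases equation gives peak_cases = 9*isolation_days - 8.
Solve 9*isolation_days - 8 = 19: isolation_days = (19 + 8) / 9 = 3.

isolation_days = 3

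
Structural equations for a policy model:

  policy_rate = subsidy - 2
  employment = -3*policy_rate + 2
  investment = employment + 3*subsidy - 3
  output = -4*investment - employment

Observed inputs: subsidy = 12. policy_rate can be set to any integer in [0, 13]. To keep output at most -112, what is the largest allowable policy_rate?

policy_rate = 2

Intervening on policy_rate fixes its value directly, overriding its dependence on subsidy.
Substituting into the investment equation gives investment = -3*policy_rate + 35.
Substituting into the output equation gives output = 15*policy_rate - 142.
Require 15*policy_rate - 142 ≤ -112, so policy_rate ≤ 2.
The largest integer in [0, 13] satisfying this is 2.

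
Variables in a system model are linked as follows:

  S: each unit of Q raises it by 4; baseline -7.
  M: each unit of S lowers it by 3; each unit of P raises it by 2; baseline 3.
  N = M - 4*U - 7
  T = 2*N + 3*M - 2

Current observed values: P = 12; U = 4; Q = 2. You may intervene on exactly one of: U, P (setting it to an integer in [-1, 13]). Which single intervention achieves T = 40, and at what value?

Intervening on U: with other inputs at their observed values, T = -8*U + 104. Solving for 40 gives U = 8, within [-1, 13].
Intervening on P: T = 10*P - 48. Reaching 40 requires P = 44/5, not an integer.

set U = 8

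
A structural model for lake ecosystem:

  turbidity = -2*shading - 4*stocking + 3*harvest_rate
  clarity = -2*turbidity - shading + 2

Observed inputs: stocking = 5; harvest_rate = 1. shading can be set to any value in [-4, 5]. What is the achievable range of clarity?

Substituting into the turbidity equation gives turbidity = -2*shading - 17.
Substituting into the clarity equation gives clarity = 3*shading + 36.
Linear in shading, so extremes are at the endpoints: shading = -4 gives clarity = 24; shading = 5 gives clarity = 51.

24 to 51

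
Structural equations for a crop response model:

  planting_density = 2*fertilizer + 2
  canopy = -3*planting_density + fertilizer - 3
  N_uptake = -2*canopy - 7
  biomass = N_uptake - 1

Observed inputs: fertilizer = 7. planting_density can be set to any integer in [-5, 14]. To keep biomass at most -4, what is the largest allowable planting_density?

Intervening on planting_density fixes its value directly, overriding its dependence on fertilizer.
Substituting into the canopy equation gives canopy = -3*planting_density + 4.
Substituting into the N_uptake equation gives N_uptake = 6*planting_density - 15.
So biomass = 6*planting_density - 16.
Require 6*planting_density - 16 ≤ -4, so planting_density ≤ 2.
The largest integer in [-5, 14] satisfying this is 2.

planting_density = 2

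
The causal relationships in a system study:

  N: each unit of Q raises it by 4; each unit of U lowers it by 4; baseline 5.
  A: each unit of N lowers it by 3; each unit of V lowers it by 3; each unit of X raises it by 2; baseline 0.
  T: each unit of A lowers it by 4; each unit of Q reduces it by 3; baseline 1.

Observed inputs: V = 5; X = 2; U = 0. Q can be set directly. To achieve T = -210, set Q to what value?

Q = -7

Substituting into the N equation gives N = 4*Q + 5.
This gives A = -12*Q - 26.
Substituting into the T equation gives T = 45*Q + 105.
Solve 45*Q + 105 = -210: Q = (-210 - 105) / 45 = -7.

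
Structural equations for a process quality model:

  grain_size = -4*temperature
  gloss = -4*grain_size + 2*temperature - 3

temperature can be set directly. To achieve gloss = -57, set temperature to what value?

Substituting into the gloss equation gives gloss = 18*temperature - 3.
Solve 18*temperature - 3 = -57: temperature = (-57 + 3) / 18 = -3.

temperature = -3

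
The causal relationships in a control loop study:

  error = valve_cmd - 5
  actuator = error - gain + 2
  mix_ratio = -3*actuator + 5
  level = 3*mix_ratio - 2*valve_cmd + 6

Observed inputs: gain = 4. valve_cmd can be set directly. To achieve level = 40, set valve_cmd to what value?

valve_cmd = 4

Substituting into the actuator equation gives actuator = valve_cmd - 7.
This gives mix_ratio = -3*valve_cmd + 26.
Substituting into the level equation gives level = -11*valve_cmd + 84.
Solve -11*valve_cmd + 84 = 40: valve_cmd = (40 - 84) / -11 = 4.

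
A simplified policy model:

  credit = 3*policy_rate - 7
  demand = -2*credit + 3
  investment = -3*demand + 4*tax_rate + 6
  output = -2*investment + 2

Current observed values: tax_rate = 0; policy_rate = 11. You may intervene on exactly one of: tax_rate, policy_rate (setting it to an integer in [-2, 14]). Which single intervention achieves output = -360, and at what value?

set tax_rate = 7

Intervening on tax_rate: with other inputs at their observed values, output = -8*tax_rate - 304. Solving for -360 gives tax_rate = 7, within [-2, 14].
Intervening on policy_rate: output = -36*policy_rate + 92. Reaching -360 requires policy_rate = 113/9, not an integer.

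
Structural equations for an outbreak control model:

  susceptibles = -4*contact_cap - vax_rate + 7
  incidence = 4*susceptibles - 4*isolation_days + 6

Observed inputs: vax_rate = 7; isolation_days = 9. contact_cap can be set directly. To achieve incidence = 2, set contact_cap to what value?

Substituting into the susceptibles equation gives susceptibles = -4*contact_cap.
Substituting into the incidence equation gives incidence = -16*contact_cap - 30.
Solve -16*contact_cap - 30 = 2: contact_cap = (2 + 30) / -16 = -2.

contact_cap = -2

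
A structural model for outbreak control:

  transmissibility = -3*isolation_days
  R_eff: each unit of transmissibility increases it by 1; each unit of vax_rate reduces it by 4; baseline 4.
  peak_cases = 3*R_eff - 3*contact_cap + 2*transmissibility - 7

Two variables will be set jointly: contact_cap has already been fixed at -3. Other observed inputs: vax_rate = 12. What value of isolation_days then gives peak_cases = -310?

isolation_days = 12

With contact_cap held at -3:
Substituting into the R_eff equation gives R_eff = -3*isolation_days - 44.
So peak_cases = -15*isolation_days - 130.
Solve -15*isolation_days - 130 = -310: isolation_days = (-310 + 130) / -15 = 12.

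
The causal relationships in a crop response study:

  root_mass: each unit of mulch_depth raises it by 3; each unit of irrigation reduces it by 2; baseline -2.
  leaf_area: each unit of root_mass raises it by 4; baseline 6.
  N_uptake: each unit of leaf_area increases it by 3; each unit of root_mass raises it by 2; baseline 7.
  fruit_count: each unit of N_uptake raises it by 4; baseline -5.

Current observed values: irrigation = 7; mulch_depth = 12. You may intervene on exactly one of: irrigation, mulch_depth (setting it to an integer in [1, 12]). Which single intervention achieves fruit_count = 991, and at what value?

Intervening on irrigation: with other inputs at their observed values, fruit_count = -112*irrigation + 1999. Solving for 991 gives irrigation = 9, within [1, 12].
Intervening on mulch_depth: fruit_count = 168*mulch_depth - 801. Reaching 991 requires mulch_depth = 32/3, not an integer.

set irrigation = 9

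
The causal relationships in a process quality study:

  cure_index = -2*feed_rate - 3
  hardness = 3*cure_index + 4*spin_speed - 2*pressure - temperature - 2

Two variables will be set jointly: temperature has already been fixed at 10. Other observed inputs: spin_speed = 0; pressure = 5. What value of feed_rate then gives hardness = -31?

feed_rate = 0

With temperature held at 10:
Substituting into the hardness equation gives hardness = -6*feed_rate - 31.
Solve -6*feed_rate - 31 = -31: feed_rate = (-31 + 31) / -6 = 0.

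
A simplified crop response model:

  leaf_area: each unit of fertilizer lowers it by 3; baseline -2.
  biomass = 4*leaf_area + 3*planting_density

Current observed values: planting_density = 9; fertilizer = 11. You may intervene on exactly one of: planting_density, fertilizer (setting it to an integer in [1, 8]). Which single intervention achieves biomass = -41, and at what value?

set fertilizer = 5

Intervening on planting_density: biomass = 3*planting_density - 140. Reaching -41 requires planting_density = 33, outside [1, 8].
Intervening on fertilizer: with other inputs at their observed values, biomass = -12*fertilizer + 19. Solving for -41 gives fertilizer = 5, within [1, 8].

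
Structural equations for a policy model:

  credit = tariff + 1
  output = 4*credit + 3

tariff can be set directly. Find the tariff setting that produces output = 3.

Substituting into the output equation gives output = 4*tariff + 7.
Solve 4*tariff + 7 = 3: tariff = (3 - 7) / 4 = -1.

tariff = -1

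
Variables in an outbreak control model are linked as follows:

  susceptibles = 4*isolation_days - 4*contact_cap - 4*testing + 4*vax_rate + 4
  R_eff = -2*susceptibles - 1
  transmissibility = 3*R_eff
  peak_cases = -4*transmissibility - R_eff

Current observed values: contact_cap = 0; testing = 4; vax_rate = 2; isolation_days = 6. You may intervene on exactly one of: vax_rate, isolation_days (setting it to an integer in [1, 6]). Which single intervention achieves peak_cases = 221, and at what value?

Intervening on vax_rate: peak_cases = 104*vax_rate + 325. Reaching 221 requires vax_rate = -1, outside [1, 6].
Intervening on isolation_days: with other inputs at their observed values, peak_cases = 104*isolation_days - 91. Solving for 221 gives isolation_days = 3, within [1, 6].

set isolation_days = 3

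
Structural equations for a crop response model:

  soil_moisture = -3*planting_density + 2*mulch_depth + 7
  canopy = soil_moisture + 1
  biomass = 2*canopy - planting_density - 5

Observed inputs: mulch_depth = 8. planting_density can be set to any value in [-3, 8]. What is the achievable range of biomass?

-13 to 64

Substituting into the soil_moisture equation gives soil_moisture = -3*planting_density + 23.
Substituting into the canopy equation gives canopy = -3*planting_density + 24.
Substituting into the biomass equation gives biomass = -7*planting_density + 43.
Linear in planting_density, so extremes are at the endpoints: planting_density = -3 gives biomass = 64; planting_density = 8 gives biomass = -13.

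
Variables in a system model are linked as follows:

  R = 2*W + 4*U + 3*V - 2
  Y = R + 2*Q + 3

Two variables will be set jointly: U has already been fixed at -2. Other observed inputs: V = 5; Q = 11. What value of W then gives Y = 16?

W = -7

With U held at -2:
Substituting into the R equation gives R = 2*W + 5.
Substituting into the Y equation gives Y = 2*W + 30.
Solve 2*W + 30 = 16: W = (16 - 30) / 2 = -7.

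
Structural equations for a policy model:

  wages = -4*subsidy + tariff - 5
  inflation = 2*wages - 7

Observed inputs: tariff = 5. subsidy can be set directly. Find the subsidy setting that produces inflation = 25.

subsidy = -4

Substituting into the wages equation gives wages = -4*subsidy.
So inflation = -8*subsidy - 7.
Solve -8*subsidy - 7 = 25: subsidy = (25 + 7) / -8 = -4.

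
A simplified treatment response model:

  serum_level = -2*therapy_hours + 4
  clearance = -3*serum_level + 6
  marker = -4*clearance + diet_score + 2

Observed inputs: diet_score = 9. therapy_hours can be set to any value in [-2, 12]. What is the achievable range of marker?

Substituting into the clearance equation gives clearance = 6*therapy_hours - 6.
Substituting into the marker equation gives marker = -24*therapy_hours + 35.
Linear in therapy_hours, so extremes are at the endpoints: therapy_hours = -2 gives marker = 83; therapy_hours = 12 gives marker = -253.

-253 to 83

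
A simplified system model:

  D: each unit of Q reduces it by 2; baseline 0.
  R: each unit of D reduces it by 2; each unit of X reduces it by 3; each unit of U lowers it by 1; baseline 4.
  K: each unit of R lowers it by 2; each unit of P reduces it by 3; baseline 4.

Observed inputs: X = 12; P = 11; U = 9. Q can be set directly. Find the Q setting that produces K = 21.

Substituting into the R equation gives R = 4*Q - 41.
Substituting into the K equation gives K = -8*Q + 53.
Solve -8*Q + 53 = 21: Q = (21 - 53) / -8 = 4.

Q = 4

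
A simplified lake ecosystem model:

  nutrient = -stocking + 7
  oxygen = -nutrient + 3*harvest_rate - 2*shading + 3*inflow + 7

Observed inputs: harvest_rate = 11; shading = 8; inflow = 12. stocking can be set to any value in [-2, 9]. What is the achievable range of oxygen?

51 to 62

Substituting into the oxygen equation gives oxygen = stocking + 53.
Linear in stocking, so extremes are at the endpoints: stocking = -2 gives oxygen = 51; stocking = 9 gives oxygen = 62.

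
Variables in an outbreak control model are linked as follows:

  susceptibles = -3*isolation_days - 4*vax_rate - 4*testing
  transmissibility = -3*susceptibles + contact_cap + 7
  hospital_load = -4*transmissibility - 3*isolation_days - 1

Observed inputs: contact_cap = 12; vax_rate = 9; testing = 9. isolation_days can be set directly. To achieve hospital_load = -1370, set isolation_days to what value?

Substituting into the susceptibles equation gives susceptibles = -3*isolation_days - 72.
transmissibility becomes 9*isolation_days + 235.
This gives hospital_load = -39*isolation_days - 941.
Solve -39*isolation_days - 941 = -1370: isolation_days = (-1370 + 941) / -39 = 11.

isolation_days = 11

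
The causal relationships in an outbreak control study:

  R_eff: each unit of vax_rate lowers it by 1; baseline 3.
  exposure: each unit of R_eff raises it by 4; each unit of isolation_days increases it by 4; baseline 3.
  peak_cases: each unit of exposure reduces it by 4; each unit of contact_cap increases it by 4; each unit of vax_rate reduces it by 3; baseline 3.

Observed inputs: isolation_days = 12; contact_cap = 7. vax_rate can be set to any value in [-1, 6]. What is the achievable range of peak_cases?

Substituting into the exposure equation gives exposure = -4*vax_rate + 63.
Substituting into the peak_cases equation gives peak_cases = 13*vax_rate - 221.
Linear in vax_rate, so extremes are at the endpoints: vax_rate = -1 gives peak_cases = -234; vax_rate = 6 gives peak_cases = -143.

-234 to -143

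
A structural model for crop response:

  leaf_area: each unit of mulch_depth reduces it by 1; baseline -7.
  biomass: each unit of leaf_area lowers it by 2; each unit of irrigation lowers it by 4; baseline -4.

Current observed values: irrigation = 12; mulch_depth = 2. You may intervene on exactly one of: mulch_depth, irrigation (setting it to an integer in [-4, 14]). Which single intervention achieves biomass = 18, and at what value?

set irrigation = -1

Intervening on mulch_depth: biomass = 2*mulch_depth - 38. Reaching 18 requires mulch_depth = 28, outside [-4, 14].
Intervening on irrigation: with other inputs at their observed values, biomass = -4*irrigation + 14. Solving for 18 gives irrigation = -1, within [-4, 14].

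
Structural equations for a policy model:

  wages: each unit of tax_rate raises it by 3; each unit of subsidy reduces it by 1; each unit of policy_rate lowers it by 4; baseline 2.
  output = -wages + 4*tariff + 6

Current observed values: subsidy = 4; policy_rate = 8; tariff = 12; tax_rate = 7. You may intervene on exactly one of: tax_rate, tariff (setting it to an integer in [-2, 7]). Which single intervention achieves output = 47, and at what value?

Intervening on tax_rate: output = -3*tax_rate + 88. Reaching 47 requires tax_rate = 41/3, not an integer.
Intervening on tariff: with other inputs at their observed values, output = 4*tariff + 19. Solving for 47 gives tariff = 7, within [-2, 7].

set tariff = 7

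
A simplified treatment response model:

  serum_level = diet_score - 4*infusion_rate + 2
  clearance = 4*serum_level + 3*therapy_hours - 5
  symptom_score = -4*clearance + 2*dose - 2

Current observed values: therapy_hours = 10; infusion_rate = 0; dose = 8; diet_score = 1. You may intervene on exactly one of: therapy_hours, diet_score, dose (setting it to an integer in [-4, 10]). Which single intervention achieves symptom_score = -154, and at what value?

Intervening on therapy_hours: symptom_score = -12*therapy_hours - 14. Reaching -154 requires therapy_hours = 35/3, not an integer.
Intervening on diet_score: symptom_score = -16*diet_score - 118. Reaching -154 requires diet_score = 9/4, not an integer.
Intervening on dose: with other inputs at their observed values, symptom_score = 2*dose - 150. Solving for -154 gives dose = -2, within [-4, 10].

set dose = -2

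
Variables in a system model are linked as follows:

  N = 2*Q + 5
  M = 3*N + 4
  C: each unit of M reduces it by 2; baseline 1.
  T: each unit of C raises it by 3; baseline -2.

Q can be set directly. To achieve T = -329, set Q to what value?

Substituting into the M equation gives M = 6*Q + 19.
C becomes -12*Q - 37.
Substituting into the T equation gives T = -36*Q - 113.
Solve -36*Q - 113 = -329: Q = (-329 + 113) / -36 = 6.

Q = 6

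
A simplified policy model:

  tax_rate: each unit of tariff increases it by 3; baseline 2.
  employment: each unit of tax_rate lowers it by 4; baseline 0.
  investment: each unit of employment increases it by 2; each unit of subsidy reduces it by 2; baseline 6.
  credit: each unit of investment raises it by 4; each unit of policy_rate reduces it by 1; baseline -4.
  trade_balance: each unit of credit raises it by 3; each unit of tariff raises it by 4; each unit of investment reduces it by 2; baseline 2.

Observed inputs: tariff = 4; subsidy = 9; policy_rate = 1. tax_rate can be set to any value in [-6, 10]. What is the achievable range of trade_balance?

-917 to 363

Intervening on tax_rate fixes its value directly, overriding its dependence on tariff.
Substituting into the investment equation gives investment = -8*tax_rate - 12.
Substituting into the credit equation gives credit = -32*tax_rate - 53.
So trade_balance = -80*tax_rate - 117.
Linear in tax_rate, so extremes are at the endpoints: tax_rate = -6 gives trade_balance = 363; tax_rate = 10 gives trade_balance = -917.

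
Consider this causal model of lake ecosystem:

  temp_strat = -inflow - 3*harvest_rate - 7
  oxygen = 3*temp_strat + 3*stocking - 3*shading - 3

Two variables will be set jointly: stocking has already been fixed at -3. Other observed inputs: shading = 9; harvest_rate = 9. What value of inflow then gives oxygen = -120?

With stocking held at -3:
Substituting into the temp_strat equation gives temp_strat = -inflow - 34.
Substituting into the oxygen equation gives oxygen = -3*inflow - 141.
Solve -3*inflow - 141 = -120: inflow = (-120 + 141) / -3 = -7.

inflow = -7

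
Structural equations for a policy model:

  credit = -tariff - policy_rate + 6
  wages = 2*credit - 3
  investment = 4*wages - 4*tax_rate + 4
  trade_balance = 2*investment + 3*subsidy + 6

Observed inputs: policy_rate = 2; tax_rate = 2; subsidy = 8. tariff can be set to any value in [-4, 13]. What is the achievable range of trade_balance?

-146 to 126

Substituting into the credit equation gives credit = -tariff + 4.
Substituting into the wages equation gives wages = -2*tariff + 5.
Substituting into the investment equation gives investment = -8*tariff + 16.
Substituting into the trade_balance equation gives trade_balance = -16*tariff + 62.
Linear in tariff, so extremes are at the endpoints: tariff = -4 gives trade_balance = 126; tariff = 13 gives trade_balance = -146.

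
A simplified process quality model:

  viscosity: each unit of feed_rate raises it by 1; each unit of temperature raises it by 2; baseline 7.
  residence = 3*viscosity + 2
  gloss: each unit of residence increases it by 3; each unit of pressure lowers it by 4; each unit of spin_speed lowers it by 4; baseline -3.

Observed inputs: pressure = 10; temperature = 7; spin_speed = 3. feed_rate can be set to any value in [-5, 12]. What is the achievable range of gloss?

Substituting into the viscosity equation gives viscosity = feed_rate + 21.
Substituting into the residence equation gives residence = 3*feed_rate + 65.
Substituting into the gloss equation gives gloss = 9*feed_rate + 140.
Linear in feed_rate, so extremes are at the endpoints: feed_rate = -5 gives gloss = 95; feed_rate = 12 gives gloss = 248.

95 to 248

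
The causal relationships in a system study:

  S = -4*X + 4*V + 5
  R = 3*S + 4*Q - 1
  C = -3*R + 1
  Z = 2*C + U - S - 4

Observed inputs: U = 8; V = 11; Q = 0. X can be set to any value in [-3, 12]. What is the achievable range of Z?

-1147 to -7

Substituting into the S equation gives S = -4*X + 49.
So R = -12*X + 146.
Substituting into the C equation gives C = 36*X - 437.
Substituting into the Z equation gives Z = 76*X - 919.
Linear in X, so extremes are at the endpoints: X = -3 gives Z = -1147; X = 12 gives Z = -7.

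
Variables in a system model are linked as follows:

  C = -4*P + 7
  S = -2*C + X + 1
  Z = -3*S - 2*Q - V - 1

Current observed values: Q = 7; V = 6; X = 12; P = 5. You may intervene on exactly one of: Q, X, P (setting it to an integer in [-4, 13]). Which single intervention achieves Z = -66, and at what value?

Intervening on Q: Z = -2*Q - 124. Reaching -66 requires Q = -29, outside [-4, 13].
Intervening on X: Z = -3*X - 102. Reaching -66 requires X = -12, outside [-4, 13].
Intervening on P: with other inputs at their observed values, Z = -24*P - 18. Solving for -66 gives P = 2, within [-4, 13].

set P = 2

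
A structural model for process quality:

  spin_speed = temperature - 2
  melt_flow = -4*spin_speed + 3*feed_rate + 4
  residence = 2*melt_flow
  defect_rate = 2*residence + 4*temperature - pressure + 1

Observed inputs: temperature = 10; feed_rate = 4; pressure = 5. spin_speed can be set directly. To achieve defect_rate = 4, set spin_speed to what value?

Intervening on spin_speed fixes its value directly, overriding its dependence on temperature.
Substituting into the melt_flow equation gives melt_flow = -4*spin_speed + 16.
residence becomes -8*spin_speed + 32.
Substituting into the defect_rate equation gives defect_rate = -16*spin_speed + 100.
Solve -16*spin_speed + 100 = 4: spin_speed = (4 - 100) / -16 = 6.

spin_speed = 6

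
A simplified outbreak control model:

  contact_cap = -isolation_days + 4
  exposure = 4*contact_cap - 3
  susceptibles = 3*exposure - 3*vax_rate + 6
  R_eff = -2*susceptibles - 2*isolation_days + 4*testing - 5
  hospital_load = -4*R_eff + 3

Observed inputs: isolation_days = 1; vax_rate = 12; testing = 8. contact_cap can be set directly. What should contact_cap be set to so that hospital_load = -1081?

contact_cap = -7

Intervening on contact_cap fixes its value directly, overriding its dependence on isolation_days.
Substituting into the susceptibles equation gives susceptibles = 12*contact_cap - 39.
This gives R_eff = -24*contact_cap + 103.
So hospital_load = 96*contact_cap - 409.
Solve 96*contact_cap - 409 = -1081: contact_cap = (-1081 + 409) / 96 = -7.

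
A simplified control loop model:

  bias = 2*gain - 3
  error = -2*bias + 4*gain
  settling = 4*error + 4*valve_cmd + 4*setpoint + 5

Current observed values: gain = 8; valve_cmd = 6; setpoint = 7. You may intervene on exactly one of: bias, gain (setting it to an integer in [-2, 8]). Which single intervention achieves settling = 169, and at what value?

Intervening on bias: with other inputs at their observed values, settling = -8*bias + 185. Solving for 169 gives bias = 2, within [-2, 8].
Intervening on gain: the paths from gain to settling cancel (net effect zero), leaving settling = 81; 169 is unreachable this way.

set bias = 2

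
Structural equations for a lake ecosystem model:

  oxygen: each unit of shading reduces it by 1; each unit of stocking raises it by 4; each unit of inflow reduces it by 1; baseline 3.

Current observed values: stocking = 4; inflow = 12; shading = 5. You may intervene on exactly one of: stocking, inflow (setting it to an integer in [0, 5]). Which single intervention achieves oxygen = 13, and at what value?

set inflow = 1

Intervening on stocking: oxygen = 4*stocking - 14. Reaching 13 requires stocking = 27/4, not an integer.
Intervening on inflow: with other inputs at their observed values, oxygen = -inflow + 14. Solving for 13 gives inflow = 1, within [0, 5].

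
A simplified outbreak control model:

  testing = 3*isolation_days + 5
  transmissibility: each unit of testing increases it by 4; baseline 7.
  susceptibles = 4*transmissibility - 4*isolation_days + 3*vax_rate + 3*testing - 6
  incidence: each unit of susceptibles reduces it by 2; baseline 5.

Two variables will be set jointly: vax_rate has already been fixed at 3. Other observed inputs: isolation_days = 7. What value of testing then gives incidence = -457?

testing = 12

With vax_rate held at 3:
Intervening on testing fixes its value directly, overriding its dependence on isolation_days.
Substituting into the susceptibles equation gives susceptibles = 19*testing + 3.
So incidence = -38*testing - 1.
Solve -38*testing - 1 = -457: testing = (-457 + 1) / -38 = 12.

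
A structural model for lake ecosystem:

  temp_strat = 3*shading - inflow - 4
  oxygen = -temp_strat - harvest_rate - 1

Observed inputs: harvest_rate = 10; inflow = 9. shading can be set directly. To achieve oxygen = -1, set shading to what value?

Substituting into the temp_strat equation gives temp_strat = 3*shading - 13.
So oxygen = -3*shading + 2.
Solve -3*shading + 2 = -1: shading = (-1 - 2) / -3 = 1.

shading = 1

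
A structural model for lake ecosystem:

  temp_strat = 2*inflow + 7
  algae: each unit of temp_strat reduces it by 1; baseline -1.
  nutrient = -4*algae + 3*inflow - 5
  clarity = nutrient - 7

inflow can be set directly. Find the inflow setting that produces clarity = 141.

inflow = 11

Substituting into the algae equation gives algae = -2*inflow - 8.
nutrient becomes 11*inflow + 27.
So clarity = 11*inflow + 20.
Solve 11*inflow + 20 = 141: inflow = (141 - 20) / 11 = 11.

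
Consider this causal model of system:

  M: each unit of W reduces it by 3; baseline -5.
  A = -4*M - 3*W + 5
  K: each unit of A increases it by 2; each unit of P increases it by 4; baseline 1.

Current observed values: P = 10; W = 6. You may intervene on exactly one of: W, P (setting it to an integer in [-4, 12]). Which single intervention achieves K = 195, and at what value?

Intervening on W: K = 18*W + 91. Reaching 195 requires W = 52/9, not an integer.
Intervening on P: with other inputs at their observed values, K = 4*P + 159. Solving for 195 gives P = 9, within [-4, 12].

set P = 9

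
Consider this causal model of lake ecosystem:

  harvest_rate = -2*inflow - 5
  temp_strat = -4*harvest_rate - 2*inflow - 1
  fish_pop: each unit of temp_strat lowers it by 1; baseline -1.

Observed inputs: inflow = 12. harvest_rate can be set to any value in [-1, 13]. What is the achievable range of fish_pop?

20 to 76

Intervening on harvest_rate fixes its value directly, overriding its dependence on inflow.
Substituting into the temp_strat equation gives temp_strat = -4*harvest_rate - 25.
Substituting into the fish_pop equation gives fish_pop = 4*harvest_rate + 24.
Linear in harvest_rate, so extremes are at the endpoints: harvest_rate = -1 gives fish_pop = 20; harvest_rate = 13 gives fish_pop = 76.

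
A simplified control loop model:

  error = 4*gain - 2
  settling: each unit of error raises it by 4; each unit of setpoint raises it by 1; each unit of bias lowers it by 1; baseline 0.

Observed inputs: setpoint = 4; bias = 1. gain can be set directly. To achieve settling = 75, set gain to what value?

gain = 5

Substituting into the settling equation gives settling = 16*gain - 5.
Solve 16*gain - 5 = 75: gain = (75 + 5) / 16 = 5.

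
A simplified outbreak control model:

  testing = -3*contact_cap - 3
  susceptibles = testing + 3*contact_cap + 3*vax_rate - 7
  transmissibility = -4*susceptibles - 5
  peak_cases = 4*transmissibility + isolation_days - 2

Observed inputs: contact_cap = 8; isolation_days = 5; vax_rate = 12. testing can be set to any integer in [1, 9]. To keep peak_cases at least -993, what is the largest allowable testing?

Intervening on testing fixes its value directly, overriding its dependence on contact_cap.
Substituting into the susceptibles equation gives susceptibles = testing + 53.
This gives transmissibility = -4*testing - 217.
Substituting into the peak_cases equation gives peak_cases = -16*testing - 865.
Require -16*testing - 865 ≥ -993, so testing ≤ 8.
The largest integer in [1, 9] satisfying this is 8.

testing = 8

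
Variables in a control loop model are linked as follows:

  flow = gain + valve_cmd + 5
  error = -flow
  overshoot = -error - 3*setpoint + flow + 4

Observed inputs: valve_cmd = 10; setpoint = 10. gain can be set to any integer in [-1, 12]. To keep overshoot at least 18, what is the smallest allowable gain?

gain = 7

Substituting into the flow equation gives flow = gain + 15.
This gives error = -gain - 15.
overshoot becomes 2*gain + 4.
Require 2*gain + 4 ≥ 18, so gain ≥ 7.
The smallest integer in [-1, 12] satisfying this is 7.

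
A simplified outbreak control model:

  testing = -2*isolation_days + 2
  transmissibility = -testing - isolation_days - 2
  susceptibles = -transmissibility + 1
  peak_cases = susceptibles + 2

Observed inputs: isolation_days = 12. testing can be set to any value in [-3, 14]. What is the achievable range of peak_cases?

14 to 31

Intervening on testing fixes its value directly, overriding its dependence on isolation_days.
Substituting into the transmissibility equation gives transmissibility = -testing - 14.
Substituting into the susceptibles equation gives susceptibles = testing + 15.
Substituting into the peak_cases equation gives peak_cases = testing + 17.
Linear in testing, so extremes are at the endpoints: testing = -3 gives peak_cases = 14; testing = 14 gives peak_cases = 31.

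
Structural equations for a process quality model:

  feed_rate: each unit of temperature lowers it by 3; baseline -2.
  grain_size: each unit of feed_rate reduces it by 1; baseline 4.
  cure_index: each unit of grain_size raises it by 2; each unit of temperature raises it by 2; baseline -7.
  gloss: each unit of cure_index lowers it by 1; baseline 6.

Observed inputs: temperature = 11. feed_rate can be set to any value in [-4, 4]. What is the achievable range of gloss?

-25 to -9

Intervening on feed_rate fixes its value directly, overriding its dependence on temperature.
Substituting into the cure_index equation gives cure_index = -2*feed_rate + 23.
This gives gloss = 2*feed_rate - 17.
Linear in feed_rate, so extremes are at the endpoints: feed_rate = -4 gives gloss = -25; feed_rate = 4 gives gloss = -9.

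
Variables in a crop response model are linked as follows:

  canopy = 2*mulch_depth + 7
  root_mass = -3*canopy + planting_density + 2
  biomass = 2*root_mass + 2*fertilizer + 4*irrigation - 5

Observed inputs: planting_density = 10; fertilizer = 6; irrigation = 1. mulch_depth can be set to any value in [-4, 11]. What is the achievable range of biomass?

-139 to 41

Substituting into the root_mass equation gives root_mass = -6*mulch_depth - 9.
Substituting into the biomass equation gives biomass = -12*mulch_depth - 7.
Linear in mulch_depth, so extremes are at the endpoints: mulch_depth = -4 gives biomass = 41; mulch_depth = 11 gives biomass = -139.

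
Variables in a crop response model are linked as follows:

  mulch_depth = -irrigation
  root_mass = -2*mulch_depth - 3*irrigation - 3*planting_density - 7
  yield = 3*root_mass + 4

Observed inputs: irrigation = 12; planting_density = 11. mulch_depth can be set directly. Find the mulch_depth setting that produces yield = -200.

mulch_depth = -4

Intervening on mulch_depth fixes its value directly, overriding its dependence on irrigation.
Substituting into the root_mass equation gives root_mass = -2*mulch_depth - 76.
yield becomes -6*mulch_depth - 224.
Solve -6*mulch_depth - 224 = -200: mulch_depth = (-200 + 224) / -6 = -4.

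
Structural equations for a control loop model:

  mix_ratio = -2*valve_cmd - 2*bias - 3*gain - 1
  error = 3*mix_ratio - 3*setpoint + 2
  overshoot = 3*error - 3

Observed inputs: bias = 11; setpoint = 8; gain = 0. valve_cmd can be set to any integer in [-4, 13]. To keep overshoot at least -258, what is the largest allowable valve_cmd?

Substituting into the mix_ratio equation gives mix_ratio = -2*valve_cmd - 23.
Substituting into the error equation gives error = -6*valve_cmd - 91.
overshoot becomes -18*valve_cmd - 276.
Require -18*valve_cmd - 276 ≥ -258, so valve_cmd ≤ -1.
The largest integer in [-4, 13] satisfying this is -1.

valve_cmd = -1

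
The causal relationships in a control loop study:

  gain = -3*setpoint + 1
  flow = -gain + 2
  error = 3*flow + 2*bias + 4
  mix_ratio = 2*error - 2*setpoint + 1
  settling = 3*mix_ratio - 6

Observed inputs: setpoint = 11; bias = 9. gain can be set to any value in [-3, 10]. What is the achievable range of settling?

-81 to 153

Intervening on gain fixes its value directly, overriding its dependence on setpoint.
Substituting into the error equation gives error = -3*gain + 28.
So mix_ratio = -6*gain + 35.
Substituting into the settling equation gives settling = -18*gain + 99.
Linear in gain, so extremes are at the endpoints: gain = -3 gives settling = 153; gain = 10 gives settling = -81.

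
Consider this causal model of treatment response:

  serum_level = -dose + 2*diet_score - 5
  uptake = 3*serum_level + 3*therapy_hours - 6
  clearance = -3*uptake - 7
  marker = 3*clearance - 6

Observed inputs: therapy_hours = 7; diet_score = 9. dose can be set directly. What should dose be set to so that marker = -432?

dose = 3

Substituting into the serum_level equation gives serum_level = -dose + 13.
Substituting into the uptake equation gives uptake = -3*dose + 54.
Substituting into the clearance equation gives clearance = 9*dose - 169.
This gives marker = 27*dose - 513.
Solve 27*dose - 513 = -432: dose = (-432 + 513) / 27 = 3.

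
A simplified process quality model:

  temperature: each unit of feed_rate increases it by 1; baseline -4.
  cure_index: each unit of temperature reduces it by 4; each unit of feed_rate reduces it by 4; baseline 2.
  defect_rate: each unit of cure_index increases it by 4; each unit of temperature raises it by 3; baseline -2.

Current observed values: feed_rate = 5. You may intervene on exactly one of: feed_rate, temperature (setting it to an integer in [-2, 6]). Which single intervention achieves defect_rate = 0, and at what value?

Intervening on feed_rate: with other inputs at their observed values, defect_rate = -29*feed_rate + 58. Solving for 0 gives feed_rate = 2, within [-2, 6].
Intervening on temperature: defect_rate = -13*temperature - 74. Reaching 0 requires temperature = -74/13, not an integer.

set feed_rate = 2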